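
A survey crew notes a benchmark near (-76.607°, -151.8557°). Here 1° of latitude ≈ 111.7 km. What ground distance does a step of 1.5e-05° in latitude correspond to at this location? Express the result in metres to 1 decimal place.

1.7 metres

Along a meridian 1.5e-05° is 1.5e-05 × 111700 = 1.6755 m.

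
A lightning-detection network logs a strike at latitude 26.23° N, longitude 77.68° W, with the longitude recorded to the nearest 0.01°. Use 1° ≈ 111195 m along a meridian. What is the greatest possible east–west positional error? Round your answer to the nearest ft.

1636 ft

Rounding to 2 decimal places leaves the longitude within ±0.005° of the true value.
Parallels shrink by cos φ, so at 26.23° a degree of longitude is 111195 × 0.8970 ≈ 99744.9 m.
East–west error: 0.005° × 99744.9 m/° ≈ 498.725 m.
Converting: 498.725 m × 3.2808 ft/m ≈ 1636.2 ft.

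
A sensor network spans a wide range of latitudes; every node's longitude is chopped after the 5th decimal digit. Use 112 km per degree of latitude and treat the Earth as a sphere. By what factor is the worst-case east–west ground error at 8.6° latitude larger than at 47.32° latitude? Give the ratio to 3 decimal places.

1.459

Truncating at 5 decimal places can drop up to a full unit in the last place, so the longitude may be off by as much as 1e-05°.
At 8.6°: 1e-05° × 112000 × cos 8.6° = 1e-05 × 112000 × 0.9888 ≈ 1.1074 m.
Error at 47.32° = 1e-05° × 112000 × cos 47.32° ≈ 1.12 × 0.6779 = 0.75925 m.
Ratio: 1.1074 / 0.75925 = cos 8.6° / cos 47.32° ≈ 1.4586.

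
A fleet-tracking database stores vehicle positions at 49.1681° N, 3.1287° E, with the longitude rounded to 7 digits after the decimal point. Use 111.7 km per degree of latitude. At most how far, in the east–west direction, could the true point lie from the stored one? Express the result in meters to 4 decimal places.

Rounding to 7 decimal places leaves the longitude within ±5e-08° of the true value.
One degree of longitude at 49.1681° is 111700 × cos 49.1681° ≈ 111700 × 0.6538 = 73034.1 m.
Maximum E–W displacement: 5e-08 × 73034.1 = 0.00365171 m.

0.0037 meters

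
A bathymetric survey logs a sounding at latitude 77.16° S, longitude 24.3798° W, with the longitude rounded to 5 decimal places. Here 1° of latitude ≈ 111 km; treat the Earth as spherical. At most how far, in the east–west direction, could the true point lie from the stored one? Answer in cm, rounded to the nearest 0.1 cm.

Rounding to 5 decimal places leaves the longitude within ±5e-06° of the true value.
One degree of longitude at 77.16° is 111000 × cos 77.16° ≈ 111000 × 0.2222 = 24667.4 m.
So at most 5e-06° × 24667.4 ≈ 0.123337 m east–west.
That is 0.123337 m = 12.334 cm.

12.3 cm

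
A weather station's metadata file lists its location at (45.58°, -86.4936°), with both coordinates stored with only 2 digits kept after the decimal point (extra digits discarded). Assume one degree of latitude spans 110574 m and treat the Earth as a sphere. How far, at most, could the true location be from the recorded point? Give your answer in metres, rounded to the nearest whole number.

1350 metres

Truncating at 2 decimal places can drop up to a full unit in the last place, so each coordinate may be off by as much as 0.01°.
Latitude error → 0.01 × 110574 = 1105.74 m along the meridian.
Longitude error → 0.01 × 110574 × cos 45.58° = 0.01 × 110574 × 0.6999 ≈ 773.921 m.
The two errors are perpendicular, so the maximum displacement is √(1105.74² + 773.921²) ≈ 1349.67 m.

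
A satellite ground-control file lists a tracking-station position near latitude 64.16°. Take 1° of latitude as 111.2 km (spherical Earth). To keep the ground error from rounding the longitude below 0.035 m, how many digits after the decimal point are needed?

At 64.16° one degree of longitude covers 111200 × cos 64.16° ≈ 111200 × 0.4359 ≈ 48467.6 m.
With N decimal places the half-ulp bound is 0.5·10⁻ᴺ°, or 0.5·10⁻ᴺ × 48467.6 m on the ground.
Need 0.5 × 48467.6 × 10⁻ᴺ ≤ 0.035 → 10⁻ᴺ ≤ 1.444e-06, so N ≥ 5.84.
At 5 places the error can reach 0.242 m, but 6 places keeps it to 0.0242 m.

6 decimal places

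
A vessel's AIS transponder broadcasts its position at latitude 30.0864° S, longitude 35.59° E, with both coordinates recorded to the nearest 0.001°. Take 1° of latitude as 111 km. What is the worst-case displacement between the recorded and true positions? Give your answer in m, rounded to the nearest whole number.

73 m

Rounding to 3 decimal places leaves each coordinate within ±0.0005° of the true value.
North–south component: 0.0005° × 111000 = 55.5 m.
Longitude error → 0.0005 × 111000 × cos 30.0864° = 0.0005 × 111000 × 0.8653 ≈ 48.0225 m.
Combining orthogonally: (55.5² + 48.0225²)^½ ≈ 73.3922 m.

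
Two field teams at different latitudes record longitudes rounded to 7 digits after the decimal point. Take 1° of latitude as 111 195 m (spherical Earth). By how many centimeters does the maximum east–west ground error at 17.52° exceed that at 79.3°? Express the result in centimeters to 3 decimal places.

0.427 centimeters

Rounding to 7 decimal places leaves the longitude within ±5e-08° of the true value.
Error at 17.52° = 5e-08° × 111195 × cos 17.52° ≈ 0.0055597 × 0.9536 = 0.0053018 m.
Error at 79.3° = 5e-08° × 111195 × cos 79.3° ≈ 0.0055597 × 0.1857 = 0.0010323 m.
So the lower-latitude error exceeds the higher by 0.0053018 − 0.0010323 = 0.0042696 m.
That is 0.00426958 m = 0.42696 cm.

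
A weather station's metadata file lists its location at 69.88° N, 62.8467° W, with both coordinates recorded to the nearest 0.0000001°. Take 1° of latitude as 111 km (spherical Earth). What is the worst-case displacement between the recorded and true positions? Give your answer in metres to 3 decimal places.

Rounding to 7 decimal places leaves each coordinate within ±5e-08° of the true value.
N–S: 5e-08° × 111000 m/° = 0.00555 m.
East–west component at 69.88°: 5e-08° × 111000 × cos 69.88° ≈ 5e-08 × 38182.6 ≈ 0.00190913 m.
Combining orthogonally: (0.00555² + 0.00190913²)^½ ≈ 0.00586918 m.

0.006 metres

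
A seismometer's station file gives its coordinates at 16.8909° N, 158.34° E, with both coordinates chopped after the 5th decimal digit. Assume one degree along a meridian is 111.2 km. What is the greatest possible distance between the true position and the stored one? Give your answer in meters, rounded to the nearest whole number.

Truncating at 5 decimal places can drop up to a full unit in the last place, so each coordinate may be off by as much as 1e-05°.
Latitude error → 1e-05 × 111200 = 1.112 m along the meridian.
E–W at 16.8909°: 1e-05° × 111200 × cos 16.8909° = 1e-05 × 111200 × 0.9569 ≈ 1.06403 m.
Combining orthogonally: (1.112² + 1.06403²)^½ ≈ 1.53906 m.

2 meters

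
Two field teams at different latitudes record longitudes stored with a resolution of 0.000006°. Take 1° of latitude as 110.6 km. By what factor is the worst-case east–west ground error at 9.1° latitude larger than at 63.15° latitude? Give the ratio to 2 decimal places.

With a 0.000006° grid the true value lies within half a step, ±0.000006°/2 = ±3e-06°, of the stored one.
At 9.1°: 3e-06° × 110600 × cos 9.1° = 3e-06 × 110600 × 0.9874 ≈ 0.32762 m.
Error at 63.15° = 3e-06° × 110600 × cos 63.15° ≈ 0.3318 × 0.4517 = 0.14986 m.
Ratio: 0.32762 / 0.14986 = cos 9.1° / cos 63.15° ≈ 2.1862.

2.19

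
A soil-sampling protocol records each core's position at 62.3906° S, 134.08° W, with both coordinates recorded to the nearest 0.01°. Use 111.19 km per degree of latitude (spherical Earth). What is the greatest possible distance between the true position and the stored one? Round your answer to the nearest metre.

613 metres

Rounding to 2 decimal places leaves each coordinate within ±0.005° of the true value.
North–south component: 0.005° × 111190 = 555.95 m.
E–W at 62.3906°: 0.005° × 111190 × cos 62.3906° = 0.005 × 111190 × 0.4634 ≈ 257.65 m.
Worst case both components are at the extreme and orthogonal: √(555.95² + 257.65²) ≈ 612.751 m.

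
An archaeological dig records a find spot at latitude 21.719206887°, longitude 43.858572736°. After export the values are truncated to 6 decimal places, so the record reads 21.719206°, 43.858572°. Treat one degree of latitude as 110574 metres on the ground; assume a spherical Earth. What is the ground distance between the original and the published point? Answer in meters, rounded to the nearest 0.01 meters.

Δlat = 21.719206887 − 21.719206 = +0.000000887°; Δlon = 43.858572736 − 43.858572 = +0.000000736°.
N–S: 0.000000887° × 110574 m/° = 0.0980791 m.
E–W at 21.7192°: 0.000000736° × 110574 × cos 21.7192° = 0.000000736 × 110574 × 0.9290 ≈ 0.075605 m.
Distance: √(0.0980791² + 0.075605²) ≈ 0.123837 m.

0.12 meters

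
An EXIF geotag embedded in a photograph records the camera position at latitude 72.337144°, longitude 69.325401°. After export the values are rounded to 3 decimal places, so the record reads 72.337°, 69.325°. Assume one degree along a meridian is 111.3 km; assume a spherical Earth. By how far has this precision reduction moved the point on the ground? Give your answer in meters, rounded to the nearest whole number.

The latitude changed by +0.000144° and the longitude by +0.000401°.
N–S: 0.000144° × 111300 m/° = 16.0272 m.
East–west at this latitude: 0.000401° × 111300 × cos 72.337° ≈ 0.000401 × 33770.4 = 13.5419 m.
Combined displacement = (16.0272² + 13.5419²)^½ ≈ 20.9823 m.

21 meters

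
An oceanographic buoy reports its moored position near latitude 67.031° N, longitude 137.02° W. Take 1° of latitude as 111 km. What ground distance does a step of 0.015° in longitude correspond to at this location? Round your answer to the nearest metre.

650 metres

0.015° of longitude at 67.031° is 0.015 × 111000 × cos 67.031° ≈ 0.015 × 43315.9 = 649.738 m.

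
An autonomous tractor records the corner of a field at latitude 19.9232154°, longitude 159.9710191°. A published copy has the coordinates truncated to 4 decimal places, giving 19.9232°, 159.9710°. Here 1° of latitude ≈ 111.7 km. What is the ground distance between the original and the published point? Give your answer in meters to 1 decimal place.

The latitude changed by +0.0000154° and the longitude by +0.0000191°.
N–S: 0.0000154° × 111700 m/° = 1.72018 m.
E–W at 19.9232°: 0.0000191° × 111700 × cos 19.9232° = 0.0000191 × 111700 × 0.9402 ≈ 2.00578 m.
Hypotenuse of the two orthogonal shifts: √(1.72018² + 2.00578²) = 2.64238 m.

2.6 meters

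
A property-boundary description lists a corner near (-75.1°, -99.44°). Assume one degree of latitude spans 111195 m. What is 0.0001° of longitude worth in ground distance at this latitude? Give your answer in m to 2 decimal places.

0.0001° of longitude at 75.1° is 0.0001 × 111195 × cos 75.1° ≈ 0.0001 × 28591.9 = 2.85919 m.

2.86 m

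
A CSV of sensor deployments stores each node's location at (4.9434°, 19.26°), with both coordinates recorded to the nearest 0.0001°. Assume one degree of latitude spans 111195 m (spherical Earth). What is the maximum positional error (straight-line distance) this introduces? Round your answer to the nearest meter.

8 meters

Rounding to 4 decimal places leaves each coordinate within ±5e-05° of the true value.
Latitude error → 5e-05 × 111195 = 5.55975 m along the meridian.
Longitude error → 5e-05 × 111195 × cos 4.9434° = 5e-05 × 111195 × 0.9963 ≈ 5.53907 m.
Combining orthogonally: (5.55975² + 5.53907²)^½ ≈ 7.84806 m.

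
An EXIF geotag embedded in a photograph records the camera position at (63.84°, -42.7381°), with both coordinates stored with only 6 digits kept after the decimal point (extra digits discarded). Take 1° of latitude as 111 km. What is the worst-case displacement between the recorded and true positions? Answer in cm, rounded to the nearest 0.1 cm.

12.1 cm

Truncating at 6 decimal places can drop up to a full unit in the last place, so each coordinate may be off by as much as 1e-06°.
N–S: 1e-06° × 111000 m/° = 0.111 m.
East–west component at 63.84°: 1e-06° × 111000 × cos 63.84° ≈ 1e-06 × 48937.6 ≈ 0.0489376 m.
Worst case both components are at the extreme and orthogonal: √(0.111² + 0.0489376²) ≈ 0.121309 m.
That is 0.121309 m = 12.131 cm.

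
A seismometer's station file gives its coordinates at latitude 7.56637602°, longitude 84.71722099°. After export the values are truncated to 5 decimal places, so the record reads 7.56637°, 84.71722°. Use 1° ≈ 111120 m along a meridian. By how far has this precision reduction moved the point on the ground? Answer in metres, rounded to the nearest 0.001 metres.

Δlat = 7.56637602 − 7.56637 = +0.00000602°; Δlon = 84.71722099 − 84.71722 = +0.00000099°.
North–south shift: 0.00000602 × 111120 = 0.668942 m.
East–west at this latitude: 0.00000099° × 111120 × cos 7.56637° ≈ 0.00000099 × 110152 = 0.109051 m.
Hypotenuse of the two orthogonal shifts: √(0.668942² + 0.109051²) = 0.677773 m.

0.678 metres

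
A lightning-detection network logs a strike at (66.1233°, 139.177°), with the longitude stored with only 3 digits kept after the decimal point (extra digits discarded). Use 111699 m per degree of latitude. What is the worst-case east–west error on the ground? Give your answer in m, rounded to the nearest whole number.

Truncating at 3 decimal places can drop up to a full unit in the last place, so the longitude may be off by as much as 0.001°.
One degree of longitude at 66.1233° is 111699 × cos 66.1233° ≈ 111699 × 0.4048 = 45212.4 m.
Maximum E–W displacement: 0.001 × 45212.4 = 45.2124 m.

45 m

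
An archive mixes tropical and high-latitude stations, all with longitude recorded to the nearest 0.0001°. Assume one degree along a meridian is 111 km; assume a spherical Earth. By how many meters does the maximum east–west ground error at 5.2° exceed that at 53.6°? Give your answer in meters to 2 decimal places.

2.23 meters

Rounding to 4 decimal places leaves the longitude within ±5e-05° of the true value.
Error at 5.2° = 5e-05° × 111000 × cos 5.2° ≈ 5.55 × 0.9959 = 5.5272 m.
Error at 53.6° = 5e-05° × 111000 × cos 53.6° ≈ 5.55 × 0.5934 = 3.2935 m.
So the lower-latitude error exceeds the higher by 5.5272 − 3.2935 = 2.2337 m.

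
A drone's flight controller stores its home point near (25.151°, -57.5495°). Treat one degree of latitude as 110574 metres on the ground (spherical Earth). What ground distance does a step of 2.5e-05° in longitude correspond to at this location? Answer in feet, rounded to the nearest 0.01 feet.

8.21 feet

One degree of longitude here spans 110574 × cos 25.151° = 110574 × 0.9052 ≈ 100091 m; 2.5e-05° of that is 2.50226 m.
Converting: 2.50226 m × 3.2808 ft/m ≈ 8.2095 ft.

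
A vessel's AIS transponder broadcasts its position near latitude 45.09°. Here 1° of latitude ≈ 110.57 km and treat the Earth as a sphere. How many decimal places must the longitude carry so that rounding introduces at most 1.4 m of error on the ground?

5 decimal places

At 45.09° one degree of longitude covers 110570 × cos 45.09° ≈ 110570 × 0.7060 ≈ 78061.9 m.
N decimal places → at most half a unit in the last place, 0.5 × 10⁻ᴺ° = 78061.9/2 × 10⁻ᴺ m.
Setting 39030.9 × 10⁻ᴺ ≤ 1.4 gives 10ᴺ ≥ 2.788e+04, i.e. N ≥ 4.45.
So 5 decimal places suffice (0.39 m); 4 would allow up to 3.9 m.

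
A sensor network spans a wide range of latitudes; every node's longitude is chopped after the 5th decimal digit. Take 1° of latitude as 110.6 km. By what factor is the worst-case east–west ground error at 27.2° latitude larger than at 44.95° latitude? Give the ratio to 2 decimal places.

Truncating at 5 decimal places can drop up to a full unit in the last place, so the longitude may be off by as much as 1e-05°.
Error at 27.2° = 1e-05° × 110600 × cos 27.2° ≈ 1.106 × 0.8894 = 0.98369 m.
At 44.95°: 1e-05° × 110600 × cos 44.95° = 1e-05 × 110600 × 0.7077 ≈ 0.78274 m.
Ratio: 0.98369 / 0.78274 = cos 27.2° / cos 44.95° ≈ 1.2567.

1.26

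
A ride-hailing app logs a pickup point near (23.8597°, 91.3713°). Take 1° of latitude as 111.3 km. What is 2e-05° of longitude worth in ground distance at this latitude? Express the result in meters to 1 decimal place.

2.0 meters

At 23.8597° a degree of longitude is 111300 × cos 23.8597° ≈ 101788 m, so 2e-05° corresponds to 2.03576 m.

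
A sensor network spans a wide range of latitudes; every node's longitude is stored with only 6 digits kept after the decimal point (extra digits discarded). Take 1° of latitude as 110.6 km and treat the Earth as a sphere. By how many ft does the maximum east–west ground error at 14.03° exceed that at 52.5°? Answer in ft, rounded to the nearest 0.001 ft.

Truncating at 6 decimal places can drop up to a full unit in the last place, so the longitude may be off by as much as 1e-06°.
At 14.03°: 1e-06° × 110600 × cos 14.03° = 1e-06 × 110600 × 0.9702 ≈ 0.1073 m.
At 52.5°: 1e-06° × 110600 × cos 52.5° = 1e-06 × 110600 × 0.6088 ≈ 0.067329 m.
Difference: 0.1073 − 0.067329 = 0.039972 m.
In feet: 0.0399717 m ÷ 0.3048 ≈ 0.13114 ft.

0.131 ft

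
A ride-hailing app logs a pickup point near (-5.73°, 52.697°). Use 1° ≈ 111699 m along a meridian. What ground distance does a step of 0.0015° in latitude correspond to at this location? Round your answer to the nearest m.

168 m

Along a meridian 0.0015° is 0.0015 × 111699 = 167.548 m.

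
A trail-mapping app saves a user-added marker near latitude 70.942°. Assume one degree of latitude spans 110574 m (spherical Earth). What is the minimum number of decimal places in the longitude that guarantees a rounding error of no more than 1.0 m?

At 70.942° one degree of longitude covers 110574 × cos 70.942° ≈ 110574 × 0.3265 ≈ 36105.2 m.
Rounding to N decimal places gives at most 0.5 × 10⁻ᴺ degrees of error, i.e. 0.5 × 10⁻ᴺ × 36105.2 m.
Setting 18052.6 × 10⁻ᴺ ≤ 1.0 gives 10ᴺ ≥ 1.805e+04, i.e. N ≥ 4.26.
So 5 decimal places suffice (0.181 m); 4 would allow up to 1.81 m.

5 decimal places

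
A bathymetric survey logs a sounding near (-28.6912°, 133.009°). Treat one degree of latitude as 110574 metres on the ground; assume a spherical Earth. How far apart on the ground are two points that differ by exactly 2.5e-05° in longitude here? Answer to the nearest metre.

2.5e-05° of longitude at 28.6912° is 2.5e-05 × 110574 × cos 28.6912° ≈ 2.5e-05 × 96997.7 = 2.42494 m.

2 metres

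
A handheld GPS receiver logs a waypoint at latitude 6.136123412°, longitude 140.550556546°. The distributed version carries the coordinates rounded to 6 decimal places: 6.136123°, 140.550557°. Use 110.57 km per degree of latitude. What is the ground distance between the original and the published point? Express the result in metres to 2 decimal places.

The latitude changed by +0.000000412° and the longitude by -0.000000454°.
North–south shift: 0.000000412 × 110570 = 0.0455548 m.
E–W at 6.13612°: -0.000000454° × 110570 × cos 6.13612° = -0.000000454 × 110570 × 0.9943 ≈ -0.0499112 m.
Distance: √(0.0455548² + 0.0499112²) ≈ 0.0675749 m.

0.07 metres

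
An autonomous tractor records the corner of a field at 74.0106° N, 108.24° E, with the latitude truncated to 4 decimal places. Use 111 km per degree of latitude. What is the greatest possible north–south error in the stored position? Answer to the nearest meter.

11 meters

Truncating at 4 decimal places can drop up to a full unit in the last place, so the latitude may be off by as much as 0.0001°.
North–south distance: 0.0001° × 111000 m/° = 11.1 m.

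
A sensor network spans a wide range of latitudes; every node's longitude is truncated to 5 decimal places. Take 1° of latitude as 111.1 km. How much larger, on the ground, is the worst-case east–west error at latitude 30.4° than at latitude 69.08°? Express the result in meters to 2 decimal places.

Truncating at 5 decimal places can drop up to a full unit in the last place, so the longitude may be off by as much as 1e-05°.
At 30.4°: 1e-05° × 111100 × cos 30.4° = 1e-05 × 111100 × 0.8625 ≈ 0.95825 m.
Error at 69.08° = 1e-05° × 111100 × cos 69.08° ≈ 1.111 × 0.3571 = 0.3967 m.
Difference: 0.95825 − 0.3967 = 0.56155 m.

0.56 meters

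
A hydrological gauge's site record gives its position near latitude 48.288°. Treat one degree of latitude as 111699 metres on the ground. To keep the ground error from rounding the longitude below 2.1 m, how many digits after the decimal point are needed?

5 decimal places

At 48.288° one degree of longitude covers 111699 × cos 48.288° ≈ 111699 × 0.6654 ≈ 74323 m.
N decimal places → at most half a unit in the last place, 0.5 × 10⁻ᴺ° = 74323/2 × 10⁻ᴺ m.
Need 0.5 × 74323 × 10⁻ᴺ ≤ 2.1 → 10⁻ᴺ ≤ 5.651e-05, so N ≥ 4.25.
So 5 decimal places suffice (0.372 m); 4 would allow up to 3.72 m.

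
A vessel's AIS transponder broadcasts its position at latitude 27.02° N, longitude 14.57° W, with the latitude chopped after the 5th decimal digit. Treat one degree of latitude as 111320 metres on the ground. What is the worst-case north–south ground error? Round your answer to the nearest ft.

4 ft

Truncating at 5 decimal places can drop up to a full unit in the last place, so the latitude may be off by as much as 1e-05°.
North–south distance: 1e-05° × 111320 m/° = 1.1132 m.
Converting: 1.1132 m × 3.2808 ft/m ≈ 3.6522 ft.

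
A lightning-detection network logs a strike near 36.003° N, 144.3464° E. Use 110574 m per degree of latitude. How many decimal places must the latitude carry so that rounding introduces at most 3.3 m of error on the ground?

5 decimal places

One degree of latitude covers 110574 m.
Rounding to N decimal places gives at most 0.5 × 10⁻ᴺ degrees of error, i.e. 0.5 × 10⁻ᴺ × 110574 m.
Need 0.5 × 110574 × 10⁻ᴺ ≤ 3.3 → 10⁻ᴺ ≤ 5.969e-05, so N ≥ 4.22.
So 5 decimal places suffice (0.553 m); 4 would allow up to 5.53 m.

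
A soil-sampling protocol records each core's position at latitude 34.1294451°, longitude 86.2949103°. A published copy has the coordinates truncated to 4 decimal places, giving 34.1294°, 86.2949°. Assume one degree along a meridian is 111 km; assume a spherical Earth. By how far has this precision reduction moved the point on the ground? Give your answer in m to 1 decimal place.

5.1 m

Δlat = 34.1294451 − 34.1294 = +0.0000451°; Δlon = 86.2949103 − 86.2949 = +0.0000103°.
N–S: 0.0000451° × 111000 m/° = 5.0061 m.
East–west at this latitude: 0.0000103° × 111000 × cos 34.1294° ≈ 0.0000103 × 91882.8 = 0.946392 m.
Combined displacement = (5.0061² + 0.946392²)^½ ≈ 5.09477 m.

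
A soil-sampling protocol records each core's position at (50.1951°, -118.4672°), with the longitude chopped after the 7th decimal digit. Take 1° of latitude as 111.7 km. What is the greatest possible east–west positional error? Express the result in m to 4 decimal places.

Truncating at 7 decimal places can drop up to a full unit in the last place, so the longitude may be off by as much as 1e-07°.
One degree of longitude at 50.1951° is 111700 × cos 50.1951° ≈ 111700 × 0.6402 = 71507.6 m.
Maximum E–W displacement: 1e-07 × 71507.6 = 0.00715076 m.

0.0072 m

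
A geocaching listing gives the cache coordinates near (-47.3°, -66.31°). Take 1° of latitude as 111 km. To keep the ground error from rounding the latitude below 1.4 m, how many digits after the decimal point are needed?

One degree of latitude covers 111000 m.
N decimal places → at most half a unit in the last place, 0.5 × 10⁻ᴺ° = 111000/2 × 10⁻ᴺ m.
Setting 55500 × 10⁻ᴺ ≤ 1.4 gives 10ᴺ ≥ 3.964e+04, i.e. N ≥ 4.60.
At 4 places the error can reach 5.55 m, but 5 places keeps it to 0.555 m.

5 decimal places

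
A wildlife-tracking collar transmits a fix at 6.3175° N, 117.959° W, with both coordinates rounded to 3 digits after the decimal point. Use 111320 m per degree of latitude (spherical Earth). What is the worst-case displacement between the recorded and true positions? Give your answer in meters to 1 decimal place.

Rounding to 3 decimal places leaves each coordinate within ±0.0005° of the true value.
Latitude error → 0.0005 × 111320 = 55.66 m along the meridian.
E–W at 6.3175°: 0.0005° × 111320 × cos 6.3175° = 0.0005 × 111320 × 0.9939 ≈ 55.322 m.
Combining orthogonally: (55.66² + 55.322²)^½ ≈ 78.4765 m.

78.5 meters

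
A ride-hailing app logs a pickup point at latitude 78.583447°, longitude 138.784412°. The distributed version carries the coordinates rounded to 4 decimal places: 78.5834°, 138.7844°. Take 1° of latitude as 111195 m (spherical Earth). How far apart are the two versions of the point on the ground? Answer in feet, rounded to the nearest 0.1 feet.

17.2 feet

The latitude changed by +0.000047° and the longitude by +0.000012°.
North–south shift: 0.000047 × 111195 = 5.22617 m.
E–W at 78.5834°: 0.000012° × 111195 × cos 78.5834° = 0.000012 × 111195 × 0.1979 ≈ 0.264121 m.
Distance: √(5.22617² + 0.264121²) ≈ 5.23283 m.
In feet: 5.23283 m ÷ 0.3048 ≈ 17.168 ft.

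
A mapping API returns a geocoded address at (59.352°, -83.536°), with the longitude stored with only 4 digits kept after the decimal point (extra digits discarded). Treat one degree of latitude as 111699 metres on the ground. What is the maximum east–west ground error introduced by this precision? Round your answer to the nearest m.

6 m

Truncating at 4 decimal places can drop up to a full unit in the last place, so the longitude may be off by as much as 0.0001°.
One degree of longitude at 59.352° is 111699 × cos 59.352° ≈ 111699 × 0.5098 = 56939.9 m.
East–west error: 0.0001° × 56939.9 m/° ≈ 5.69399 m.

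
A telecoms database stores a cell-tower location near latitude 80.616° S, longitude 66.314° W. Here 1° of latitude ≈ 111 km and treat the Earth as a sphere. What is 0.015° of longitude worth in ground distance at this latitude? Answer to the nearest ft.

891 ft

0.015° of longitude at 80.616° is 0.015 × 111000 × cos 80.616° ≈ 0.015 × 18098.6 = 271.479 m.
Converting: 271.479 m × 3.2808 ft/m ≈ 890.68 ft.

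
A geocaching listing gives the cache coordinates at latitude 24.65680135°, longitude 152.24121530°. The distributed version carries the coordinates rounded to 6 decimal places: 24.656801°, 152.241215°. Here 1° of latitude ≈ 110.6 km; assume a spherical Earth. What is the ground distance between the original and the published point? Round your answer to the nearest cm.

5 cm

The latitude changed by +0.00000035° and the longitude by +0.00000030°.
North–south shift: 0.00000035 × 110600 = 0.03871 m.
E–W at 24.6568°: 0.00000030° × 110600 × cos 24.6568° = 0.00000030 × 110600 × 0.9088 ≈ 0.0301547 m.
Combined displacement = (0.03871² + 0.0301547²)^½ ≈ 0.0490691 m.
That is 0.0490691 m = 4.9069 cm.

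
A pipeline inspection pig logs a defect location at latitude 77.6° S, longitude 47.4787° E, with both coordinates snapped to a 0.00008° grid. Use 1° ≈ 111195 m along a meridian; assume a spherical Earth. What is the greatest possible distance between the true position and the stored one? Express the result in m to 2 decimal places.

With a 0.00008° grid the true value lies within half a step, ±0.00008°/2 = ±4e-05°, of the stored one.
Latitude error → 4e-05 × 111195 = 4.4478 m along the meridian.
East–west component at 77.6°: 4e-05° × 111195 × cos 77.6° ≈ 4e-05 × 23877.5 ≈ 0.9551 m.
Combining orthogonally: (4.4478² + 0.9551²)^½ ≈ 4.54919 m.

4.55 m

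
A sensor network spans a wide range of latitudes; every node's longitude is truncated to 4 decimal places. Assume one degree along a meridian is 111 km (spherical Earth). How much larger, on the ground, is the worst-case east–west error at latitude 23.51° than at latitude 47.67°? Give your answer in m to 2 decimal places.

Truncating at 4 decimal places can drop up to a full unit in the last place, so the longitude may be off by as much as 0.0001°.
Error at 23.51° = 0.0001° × 111000 × cos 23.51° ≈ 11.1 × 0.9170 = 10.179 m.
At 47.67°: 0.0001° × 111000 × cos 47.67° = 0.0001 × 111000 × 0.6734 ≈ 7.4747 m.
So the lower-latitude error exceeds the higher by 10.179 − 7.4747 = 2.7039 m.

2.70 m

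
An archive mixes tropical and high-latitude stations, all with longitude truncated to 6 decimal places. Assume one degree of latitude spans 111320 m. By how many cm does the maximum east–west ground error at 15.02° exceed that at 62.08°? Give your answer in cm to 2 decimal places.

5.54 cm

Truncating at 6 decimal places can drop up to a full unit in the last place, so the longitude may be off by as much as 1e-06°.
At 15.02°: 1e-06° × 111320 × cos 15.02° = 1e-06 × 111320 × 0.9658 ≈ 0.10752 m.
At 62.08°: 1e-06° × 111320 × cos 62.08° = 1e-06 × 111320 × 0.4682 ≈ 0.052124 m.
Difference: 0.10752 − 0.052124 = 0.055393 m.
That is 0.0553925 m = 5.5393 cm.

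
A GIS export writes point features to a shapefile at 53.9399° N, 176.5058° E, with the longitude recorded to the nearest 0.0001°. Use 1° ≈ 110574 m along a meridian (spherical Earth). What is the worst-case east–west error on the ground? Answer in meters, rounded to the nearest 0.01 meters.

3.25 meters

Rounding to 4 decimal places leaves the longitude within ±5e-05° of the true value.
Parallels shrink by cos φ, so at 53.9399° a degree of longitude is 110574 × 0.5886 ≈ 65087.6 m.
East–west error: 5e-05° × 65087.6 m/° ≈ 3.25438 m.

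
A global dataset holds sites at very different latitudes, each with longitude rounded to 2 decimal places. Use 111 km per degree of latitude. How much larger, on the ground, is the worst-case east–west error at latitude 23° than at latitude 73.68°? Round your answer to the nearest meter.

Rounding to 2 decimal places leaves the longitude within ±0.005° of the true value.
Error at 23° = 0.005° × 111000 × cos 23° ≈ 555 × 0.9205 = 510.88 m.
At 73.68°: 0.005° × 111000 × cos 73.68° = 0.005 × 111000 × 0.2810 ≈ 155.96 m.
So the lower-latitude error exceeds the higher by 510.88 − 155.96 = 354.92 m.

355 meters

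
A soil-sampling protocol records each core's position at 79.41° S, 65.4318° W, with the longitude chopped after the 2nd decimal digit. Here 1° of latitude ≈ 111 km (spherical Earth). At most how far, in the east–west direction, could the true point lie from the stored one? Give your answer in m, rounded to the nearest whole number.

204 m

Truncating at 2 decimal places can drop up to a full unit in the last place, so the longitude may be off by as much as 0.01°.
Parallels shrink by cos φ, so at 79.41° a degree of longitude is 111000 × 0.1838 ≈ 20399.6 m.
East–west error: 0.01° × 20399.6 m/° ≈ 203.996 m.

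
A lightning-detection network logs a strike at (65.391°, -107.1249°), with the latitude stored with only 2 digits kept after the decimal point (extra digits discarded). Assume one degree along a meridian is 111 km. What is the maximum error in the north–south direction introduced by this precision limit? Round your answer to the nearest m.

Truncating at 2 decimal places can drop up to a full unit in the last place, so the latitude may be off by as much as 0.01°.
So the N–S error is at most 0.01 × 111000 = 1110 m.

1110 m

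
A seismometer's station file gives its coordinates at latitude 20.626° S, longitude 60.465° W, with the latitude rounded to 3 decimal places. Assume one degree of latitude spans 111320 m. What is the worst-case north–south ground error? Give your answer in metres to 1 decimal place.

55.7 metres

Rounding to 3 decimal places leaves the latitude within ±0.0005° of the true value.
So the N–S error is at most 0.0005 × 111320 = 55.66 m.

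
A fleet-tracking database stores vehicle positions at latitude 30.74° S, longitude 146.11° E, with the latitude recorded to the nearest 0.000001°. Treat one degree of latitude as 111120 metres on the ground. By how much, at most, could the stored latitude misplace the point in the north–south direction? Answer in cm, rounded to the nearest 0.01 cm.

Rounding to 6 decimal places leaves the latitude within ±5e-07° of the true value.
North–south distance: 5e-07° × 111120 m/° = 0.05556 m.
That is 0.05556 m = 5.556 cm.

5.56 cm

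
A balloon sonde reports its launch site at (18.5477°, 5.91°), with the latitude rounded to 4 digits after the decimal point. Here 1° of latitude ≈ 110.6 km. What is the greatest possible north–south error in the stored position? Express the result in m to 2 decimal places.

Rounding to 4 decimal places leaves the latitude within ±5e-05° of the true value.
Along the meridian that is 5e-05° × 110600 m/° = 5.53 m.

5.53 m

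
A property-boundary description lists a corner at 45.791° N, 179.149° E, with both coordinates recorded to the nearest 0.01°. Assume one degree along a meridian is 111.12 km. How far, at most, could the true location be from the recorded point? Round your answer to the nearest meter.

Rounding to 2 decimal places leaves each coordinate within ±0.005° of the true value.
N–S: 0.005° × 111120 m/° = 555.6 m.
East–west component at 45.791°: 0.005° × 111120 × cos 45.791° ≈ 0.005 × 77481.5 ≈ 387.407 m.
The two errors are perpendicular, so the maximum displacement is √(555.6² + 387.407²) ≈ 677.33 m.

677 meters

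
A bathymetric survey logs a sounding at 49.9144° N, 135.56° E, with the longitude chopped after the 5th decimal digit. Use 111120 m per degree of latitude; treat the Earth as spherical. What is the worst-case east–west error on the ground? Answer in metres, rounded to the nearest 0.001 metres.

Truncating at 5 decimal places can drop up to a full unit in the last place, so the longitude may be off by as much as 1e-05°.
Parallels shrink by cos φ, so at 49.9144° a degree of longitude is 111120 × 0.6439 ≈ 71553.7 m.
So at most 1e-05° × 71553.7 ≈ 0.715537 m east–west.

0.716 metres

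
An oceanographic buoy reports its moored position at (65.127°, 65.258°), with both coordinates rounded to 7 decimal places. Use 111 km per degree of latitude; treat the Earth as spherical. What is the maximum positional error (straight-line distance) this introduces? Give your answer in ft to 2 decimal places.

Rounding to 7 decimal places leaves each coordinate within ±5e-08° of the true value.
North–south component: 5e-08° × 111000 = 0.00555 m.
Longitude error → 5e-08 × 111000 × cos 65.127° = 5e-08 × 111000 × 0.4206 ≈ 0.00233438 m.
Worst case both components are at the extreme and orthogonal: √(0.00555² + 0.00233438²) ≈ 0.00602095 m.
In feet: 0.00602095 m ÷ 0.3048 ≈ 0.019754 ft.

0.02 ft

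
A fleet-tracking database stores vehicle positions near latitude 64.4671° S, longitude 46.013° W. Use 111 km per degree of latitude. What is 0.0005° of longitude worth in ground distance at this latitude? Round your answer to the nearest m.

24 m

0.0005° of longitude at 64.4671° is 0.0005 × 111000 × cos 64.4671° ≈ 0.0005 × 47844.3 = 23.9221 m.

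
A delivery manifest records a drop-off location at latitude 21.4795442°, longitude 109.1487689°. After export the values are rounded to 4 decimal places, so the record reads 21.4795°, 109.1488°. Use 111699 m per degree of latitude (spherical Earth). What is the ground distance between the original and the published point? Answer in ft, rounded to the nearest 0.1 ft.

The latitude changed by +0.0000442° and the longitude by -0.0000311°.
North–south shift: 0.0000442 × 111699 = 4.9371 m.
E–W at 21.4795°: -0.0000311° × 111699 × cos 21.4795° = -0.0000311 × 111699 × 0.9305 ≈ -3.23258 m.
Combined displacement = (4.9371² + 3.23258²)^½ ≈ 5.90123 m.
In feet: 5.90123 m ÷ 0.3048 ≈ 19.361 ft.

19.4 ft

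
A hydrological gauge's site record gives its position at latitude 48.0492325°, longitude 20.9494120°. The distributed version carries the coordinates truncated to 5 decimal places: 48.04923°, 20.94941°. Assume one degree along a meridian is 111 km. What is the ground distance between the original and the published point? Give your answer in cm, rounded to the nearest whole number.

The latitude changed by +0.0000025° and the longitude by +0.0000020°.
North–south shift: 0.0000025 × 111000 = 0.2775 m.
E–W at 48.0492°: 0.0000020° × 111000 × cos 48.0492° = 0.0000020 × 111000 × 0.6685 ≈ 0.148405 m.
Distance: √(0.2775² + 0.148405²) ≈ 0.314691 m.
That is 0.314691 m = 31.469 cm.

31 cm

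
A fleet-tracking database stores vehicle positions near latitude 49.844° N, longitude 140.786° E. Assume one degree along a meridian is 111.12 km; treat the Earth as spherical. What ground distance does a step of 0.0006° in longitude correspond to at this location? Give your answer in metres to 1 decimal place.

43.0 metres

At 49.844° a degree of longitude is 111120 × cos 49.844° ≈ 71658.1 m, so 0.0006° corresponds to 42.9948 m.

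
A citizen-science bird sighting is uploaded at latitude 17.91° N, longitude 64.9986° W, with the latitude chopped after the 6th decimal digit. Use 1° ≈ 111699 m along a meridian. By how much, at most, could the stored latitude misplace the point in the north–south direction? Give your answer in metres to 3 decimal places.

Truncating at 6 decimal places can drop up to a full unit in the last place, so the latitude may be off by as much as 1e-06°.
So the N–S error is at most 1e-06 × 111699 = 0.111699 m.

0.112 metres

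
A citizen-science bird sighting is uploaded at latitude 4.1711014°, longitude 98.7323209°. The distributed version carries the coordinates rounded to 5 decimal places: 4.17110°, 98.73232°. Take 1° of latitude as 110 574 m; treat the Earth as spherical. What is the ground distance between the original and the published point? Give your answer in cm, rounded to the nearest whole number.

Δlat = 4.1711014 − 4.17110 = +0.0000014°; Δlon = 98.7323209 − 98.73232 = +0.0000009°.
North–south shift: 0.0000014 × 110574 = 0.154804 m.
E–W at 4.1711°: 0.0000009° × 110574 × cos 4.1711° = 0.0000009 × 110574 × 0.9974 ≈ 0.099253 m.
Hypotenuse of the two orthogonal shifts: √(0.154804² + 0.099253²) = 0.183889 m.
That is 0.183889 m = 18.389 cm.

18 cm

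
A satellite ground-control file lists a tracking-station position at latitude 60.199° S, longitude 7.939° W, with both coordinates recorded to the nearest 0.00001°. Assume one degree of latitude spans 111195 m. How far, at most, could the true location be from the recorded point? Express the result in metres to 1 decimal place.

0.6 metres

Rounding to 5 decimal places leaves each coordinate within ±5e-06° of the true value.
N–S: 5e-06° × 111195 m/° = 0.555975 m.
E–W at 60.199°: 5e-06° × 111195 × cos 60.199° = 5e-06 × 111195 × 0.4970 ≈ 0.276314 m.
Worst case both components are at the extreme and orthogonal: √(0.555975² + 0.276314²) ≈ 0.620852 m.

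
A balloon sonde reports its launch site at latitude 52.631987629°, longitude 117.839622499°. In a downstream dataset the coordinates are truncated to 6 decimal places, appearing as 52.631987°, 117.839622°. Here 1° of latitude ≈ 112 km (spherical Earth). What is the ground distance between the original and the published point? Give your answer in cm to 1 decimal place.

Δlat = 52.631987629 − 52.631987 = +0.000000629°; Δlon = 117.839622499 − 117.839622 = +0.000000499°.
North–south shift: 0.000000629 × 112000 = 0.070448 m.
East–west at this latitude: 0.000000499° × 112000 × cos 52.632° ≈ 0.000000499 × 67976.4 = 0.0339202 m.
Hypotenuse of the two orthogonal shifts: √(0.070448² + 0.0339202²) = 0.0781889 m.
That is 0.0781889 m = 7.8189 cm.

7.8 cm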